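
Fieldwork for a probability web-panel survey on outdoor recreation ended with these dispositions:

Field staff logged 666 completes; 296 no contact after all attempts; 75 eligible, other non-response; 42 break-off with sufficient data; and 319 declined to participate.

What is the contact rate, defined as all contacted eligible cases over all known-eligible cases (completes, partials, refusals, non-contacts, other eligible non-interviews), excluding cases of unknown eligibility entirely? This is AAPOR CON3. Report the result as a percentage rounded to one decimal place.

Numerator → 666 + 42 + 319 + 75 = 1102
Denominator → 666 + 42 + 319 + 296 + 75 = 1398
CON3 = 1102 / 1398 = 0.7883

78.8%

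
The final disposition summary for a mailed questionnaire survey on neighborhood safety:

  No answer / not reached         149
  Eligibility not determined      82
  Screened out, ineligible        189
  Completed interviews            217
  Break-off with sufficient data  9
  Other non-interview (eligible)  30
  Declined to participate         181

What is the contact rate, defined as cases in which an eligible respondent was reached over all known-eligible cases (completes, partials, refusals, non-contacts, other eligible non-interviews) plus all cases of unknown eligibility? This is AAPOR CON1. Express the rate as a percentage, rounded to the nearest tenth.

65.4%

Top → 217 + 9 + 181 + 30 = 437
Denom → 217 + 9 + 181 + 149 + 30 + 82 = 668
CON1 = 437 / 668 = 0.6542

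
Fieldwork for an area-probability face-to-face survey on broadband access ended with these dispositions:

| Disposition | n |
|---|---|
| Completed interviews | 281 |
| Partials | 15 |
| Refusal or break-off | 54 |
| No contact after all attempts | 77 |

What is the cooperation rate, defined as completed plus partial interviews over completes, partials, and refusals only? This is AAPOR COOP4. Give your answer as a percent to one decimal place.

84.6%

Numerator = 281 + 15 = 296
Base = 281 + 15 + 54 = 350
COOP4 = 296 / 350 = 0.8457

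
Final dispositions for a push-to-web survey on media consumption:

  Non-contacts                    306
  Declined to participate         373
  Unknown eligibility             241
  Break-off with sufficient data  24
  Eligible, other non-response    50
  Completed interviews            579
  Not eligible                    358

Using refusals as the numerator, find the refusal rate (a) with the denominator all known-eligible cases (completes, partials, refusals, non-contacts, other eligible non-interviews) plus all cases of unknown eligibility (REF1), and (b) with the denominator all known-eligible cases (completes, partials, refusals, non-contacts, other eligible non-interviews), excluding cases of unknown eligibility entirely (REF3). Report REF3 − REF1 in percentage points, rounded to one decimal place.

4.3

Numerator → 373
Denom → 579 + 24 + 373 + 306 + 50 + 241 = 1573
REF1 = 373 / 1573 = 0.2371
Denom → 579 + 24 + 373 + 306 + 50 = 1332
REF3 = 373 / 1332 = 0.2800
Difference = 28.00 − 23.71 = 4.29 percentage points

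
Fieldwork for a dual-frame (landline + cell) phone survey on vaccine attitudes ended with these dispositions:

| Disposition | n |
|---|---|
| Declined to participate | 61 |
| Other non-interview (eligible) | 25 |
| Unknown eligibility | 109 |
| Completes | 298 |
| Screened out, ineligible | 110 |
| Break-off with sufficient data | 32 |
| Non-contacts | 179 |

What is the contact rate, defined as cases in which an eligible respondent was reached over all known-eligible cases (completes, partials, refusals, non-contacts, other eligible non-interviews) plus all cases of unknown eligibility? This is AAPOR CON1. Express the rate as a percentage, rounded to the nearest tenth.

59.1%

Top = 298 + 32 + 61 + 25 = 416
Denom = 298 + 32 + 61 + 179 + 25 + 109 = 704
CON1 = 416 / 704 = 0.5909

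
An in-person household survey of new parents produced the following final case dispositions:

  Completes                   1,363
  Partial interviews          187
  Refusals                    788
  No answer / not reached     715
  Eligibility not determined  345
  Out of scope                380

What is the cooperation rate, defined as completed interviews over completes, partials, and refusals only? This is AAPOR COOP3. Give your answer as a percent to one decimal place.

58.3%

Top → 1363
Denominator → 1363 + 187 + 788 = 2338
COOP3 = 1363 / 2338 = 0.5830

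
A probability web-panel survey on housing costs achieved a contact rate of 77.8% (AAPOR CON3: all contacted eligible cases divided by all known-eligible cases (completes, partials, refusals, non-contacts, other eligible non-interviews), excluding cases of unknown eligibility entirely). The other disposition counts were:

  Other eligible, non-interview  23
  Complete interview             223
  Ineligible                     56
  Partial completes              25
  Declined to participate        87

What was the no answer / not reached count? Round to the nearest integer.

102

Top = 223 + 25 + 87 + 23 = 358
CON3 = 358 / D = 0.778
D = 358 / 0.778 = 460.2
Remaining denominator categories sum to 358
no answer / not reached = 460.2 − 358 ≈ 102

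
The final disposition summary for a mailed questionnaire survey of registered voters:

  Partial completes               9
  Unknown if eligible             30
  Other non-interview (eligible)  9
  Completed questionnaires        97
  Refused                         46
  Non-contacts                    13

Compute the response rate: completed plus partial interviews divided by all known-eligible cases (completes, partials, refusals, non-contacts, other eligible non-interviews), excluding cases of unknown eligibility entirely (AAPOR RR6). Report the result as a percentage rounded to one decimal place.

60.9%

Numerator → 97 + 9 = 106
Denom → 97 + 9 + 46 + 13 + 9 = 174
RR6 = 106 / 174 = 0.6092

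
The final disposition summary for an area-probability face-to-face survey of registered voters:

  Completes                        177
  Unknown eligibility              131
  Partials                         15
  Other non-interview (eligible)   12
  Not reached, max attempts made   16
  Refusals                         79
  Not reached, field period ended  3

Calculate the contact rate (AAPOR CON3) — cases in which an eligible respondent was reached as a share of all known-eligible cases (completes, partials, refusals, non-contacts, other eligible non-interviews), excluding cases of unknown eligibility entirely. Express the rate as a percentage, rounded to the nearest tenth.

93.7%

Never reached = 3 + 16 = 19
Top: 177 + 15 + 79 + 12 = 283
Denom: 177 + 15 + 79 + 19 + 12 = 302
CON3 = 283 / 302 = 0.9371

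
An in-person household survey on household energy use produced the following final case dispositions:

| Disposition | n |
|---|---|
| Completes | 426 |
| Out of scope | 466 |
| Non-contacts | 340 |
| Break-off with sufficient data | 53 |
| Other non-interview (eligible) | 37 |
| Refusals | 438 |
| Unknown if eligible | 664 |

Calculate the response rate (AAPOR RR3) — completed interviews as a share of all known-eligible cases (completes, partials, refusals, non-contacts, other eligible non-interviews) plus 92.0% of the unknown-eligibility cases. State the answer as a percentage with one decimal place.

22.4%

Top = 426
Eligible (known) = 426 + 53 + 438 + 340 + 37 = 1294
Estimated eligible among unknowns = 0.9200 × 664 = 610.88
Denom = 1294 + 610.88 = 1904.88
RR3 = 426 / 1904.88 = 0.2236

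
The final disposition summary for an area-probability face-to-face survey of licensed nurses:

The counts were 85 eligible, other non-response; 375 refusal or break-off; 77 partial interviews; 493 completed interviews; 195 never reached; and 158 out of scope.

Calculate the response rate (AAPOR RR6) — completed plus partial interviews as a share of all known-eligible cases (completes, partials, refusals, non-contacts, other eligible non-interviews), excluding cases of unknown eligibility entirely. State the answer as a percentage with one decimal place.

46.5%

Numerator = 493 + 77 = 570
Denominator = 493 + 77 + 375 + 195 + 85 = 1225
RR6 = 570 / 1225 = 0.4653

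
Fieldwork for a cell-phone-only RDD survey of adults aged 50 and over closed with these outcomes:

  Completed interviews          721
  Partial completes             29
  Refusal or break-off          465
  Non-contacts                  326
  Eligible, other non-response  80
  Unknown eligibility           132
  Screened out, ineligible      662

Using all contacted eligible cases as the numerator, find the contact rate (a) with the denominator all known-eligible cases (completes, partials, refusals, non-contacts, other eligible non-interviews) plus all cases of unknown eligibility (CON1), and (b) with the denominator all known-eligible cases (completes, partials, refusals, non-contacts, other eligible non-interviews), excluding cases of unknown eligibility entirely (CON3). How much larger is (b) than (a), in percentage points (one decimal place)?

Num = 721 + 29 + 465 + 80 = 1295
Denom = 721 + 29 + 465 + 326 + 80 + 132 = 1753
CON1 = 1295 / 1753 = 0.7387
Denom = 721 + 29 + 465 + 326 + 80 = 1621
CON3 = 1295 / 1621 = 0.7989
Difference = 79.89 − 73.87 = 6.02 percentage points

6.0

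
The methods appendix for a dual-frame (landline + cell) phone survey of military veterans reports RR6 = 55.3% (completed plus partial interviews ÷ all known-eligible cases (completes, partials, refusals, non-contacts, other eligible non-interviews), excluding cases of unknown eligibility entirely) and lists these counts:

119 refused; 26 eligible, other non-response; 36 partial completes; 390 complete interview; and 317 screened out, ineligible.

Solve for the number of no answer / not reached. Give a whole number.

199

Numerator → 390 + 36 = 426
RR6 = 426 / D = 0.553
D = 426 / 0.553 = 770.3
Remaining denominator categories sum to 571
no answer / not reached = 770.3 − 571 ≈ 199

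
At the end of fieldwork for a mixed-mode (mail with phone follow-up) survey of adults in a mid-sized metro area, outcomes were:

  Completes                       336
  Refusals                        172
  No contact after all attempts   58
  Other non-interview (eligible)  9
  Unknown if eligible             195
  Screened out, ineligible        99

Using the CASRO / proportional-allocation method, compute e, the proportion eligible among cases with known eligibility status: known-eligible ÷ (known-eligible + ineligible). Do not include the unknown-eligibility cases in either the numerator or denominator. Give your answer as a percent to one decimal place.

85.3%

Determined eligible → 336 + 172 + 58 + 9 = 575
e = 575 / (575 + 99) = 575 / 674 = 0.8531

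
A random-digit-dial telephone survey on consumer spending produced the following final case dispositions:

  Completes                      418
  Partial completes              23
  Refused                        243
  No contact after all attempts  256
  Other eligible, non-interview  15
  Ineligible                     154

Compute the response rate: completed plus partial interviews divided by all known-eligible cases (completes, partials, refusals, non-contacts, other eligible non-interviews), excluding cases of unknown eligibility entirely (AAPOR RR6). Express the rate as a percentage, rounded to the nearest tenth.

46.2%

Top → 418 + 23 = 441
Base → 418 + 23 + 243 + 256 + 15 = 955
RR6 = 441 / 955 = 0.4618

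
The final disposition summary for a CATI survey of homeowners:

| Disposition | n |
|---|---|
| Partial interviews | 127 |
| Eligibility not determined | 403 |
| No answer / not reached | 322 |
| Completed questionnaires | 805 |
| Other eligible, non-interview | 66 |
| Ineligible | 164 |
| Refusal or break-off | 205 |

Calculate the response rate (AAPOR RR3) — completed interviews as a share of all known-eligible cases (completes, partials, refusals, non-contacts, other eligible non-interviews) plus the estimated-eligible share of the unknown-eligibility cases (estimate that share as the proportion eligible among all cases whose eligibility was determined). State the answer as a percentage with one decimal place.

Numerator → 805
Determined eligible → 805 + 127 + 205 + 322 + 66 = 1525
e = 1525 / (1525 + 164) = 1525 / 1689 = 0.9029
e × U → 0.9029 × 403 = 363.87
Denominator → 1525 + 363.87 = 1888.87
RR3 = 805 / 1888.87 = 0.4262

42.6%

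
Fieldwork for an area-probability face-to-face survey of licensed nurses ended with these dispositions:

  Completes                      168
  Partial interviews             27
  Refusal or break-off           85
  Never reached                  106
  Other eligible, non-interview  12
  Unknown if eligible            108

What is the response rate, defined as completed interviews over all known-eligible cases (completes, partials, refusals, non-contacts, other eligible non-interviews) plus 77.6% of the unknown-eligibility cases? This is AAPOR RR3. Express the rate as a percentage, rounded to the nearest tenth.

Numerator = 168
Determined eligible = 168 + 27 + 85 + 106 + 12 = 398
Estimated eligible among unknowns = 0.7760 × 108 = 83.81
Denominator = 398 + 83.81 = 481.81
RR3 = 168 / 481.81 = 0.3487

34.9%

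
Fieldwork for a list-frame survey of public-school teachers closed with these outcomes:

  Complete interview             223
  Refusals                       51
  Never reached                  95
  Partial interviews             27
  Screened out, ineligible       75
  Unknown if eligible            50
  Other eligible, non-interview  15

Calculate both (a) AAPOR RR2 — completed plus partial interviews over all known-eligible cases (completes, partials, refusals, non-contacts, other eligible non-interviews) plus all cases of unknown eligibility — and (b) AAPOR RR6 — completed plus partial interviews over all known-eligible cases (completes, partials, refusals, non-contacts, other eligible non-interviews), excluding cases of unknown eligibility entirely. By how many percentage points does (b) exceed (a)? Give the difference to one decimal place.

Num = 223 + 27 = 250
Base = 223 + 27 + 51 + 95 + 15 + 50 = 461
RR2 = 250 / 461 = 0.5423
Base = 223 + 27 + 51 + 95 + 15 = 411
RR6 = 250 / 411 = 0.6083
Difference = 60.83 − 54.23 = 6.60 percentage points

6.6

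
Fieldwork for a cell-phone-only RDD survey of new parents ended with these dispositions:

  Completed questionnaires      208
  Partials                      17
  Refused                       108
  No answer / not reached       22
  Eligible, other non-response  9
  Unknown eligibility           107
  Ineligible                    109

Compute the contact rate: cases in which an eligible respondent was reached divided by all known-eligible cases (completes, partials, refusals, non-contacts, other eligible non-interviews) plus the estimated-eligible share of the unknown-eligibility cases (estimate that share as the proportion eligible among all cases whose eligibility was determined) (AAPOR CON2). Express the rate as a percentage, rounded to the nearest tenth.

Top = 208 + 17 + 108 + 9 = 342
Eligible (known) = 208 + 17 + 108 + 22 + 9 = 364
e = 364 / (364 + 109) = 364 / 473 = 0.7696
Estimated eligible among unknowns = 0.7696 × 107 = 82.35
Base = 364 + 82.35 = 446.35
CON2 = 342 / 446.35 = 0.7662

76.6%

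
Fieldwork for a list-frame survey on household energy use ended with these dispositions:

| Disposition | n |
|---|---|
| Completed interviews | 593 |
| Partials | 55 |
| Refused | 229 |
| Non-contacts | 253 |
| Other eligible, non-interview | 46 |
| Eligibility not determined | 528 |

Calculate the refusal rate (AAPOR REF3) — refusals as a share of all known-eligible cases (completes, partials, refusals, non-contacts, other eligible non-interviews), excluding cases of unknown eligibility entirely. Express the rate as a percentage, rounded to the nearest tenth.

Numerator = 229
Base = 593 + 55 + 229 + 253 + 46 = 1176
REF3 = 229 / 1176 = 0.1947

19.5%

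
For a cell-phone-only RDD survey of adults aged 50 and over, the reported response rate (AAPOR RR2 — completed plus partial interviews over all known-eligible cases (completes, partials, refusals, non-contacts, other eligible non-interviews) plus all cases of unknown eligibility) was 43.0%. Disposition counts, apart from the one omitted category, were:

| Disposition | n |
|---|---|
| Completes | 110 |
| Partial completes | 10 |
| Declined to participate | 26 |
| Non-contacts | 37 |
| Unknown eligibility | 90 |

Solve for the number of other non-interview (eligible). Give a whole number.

6

Num = 110 + 10 = 120
RR2 = 120 / D = 0.430
D = 120 / 0.430 = 279.1
Other denominator terms total 273
other non-interview (eligible) = 279.1 − 273 ≈ 6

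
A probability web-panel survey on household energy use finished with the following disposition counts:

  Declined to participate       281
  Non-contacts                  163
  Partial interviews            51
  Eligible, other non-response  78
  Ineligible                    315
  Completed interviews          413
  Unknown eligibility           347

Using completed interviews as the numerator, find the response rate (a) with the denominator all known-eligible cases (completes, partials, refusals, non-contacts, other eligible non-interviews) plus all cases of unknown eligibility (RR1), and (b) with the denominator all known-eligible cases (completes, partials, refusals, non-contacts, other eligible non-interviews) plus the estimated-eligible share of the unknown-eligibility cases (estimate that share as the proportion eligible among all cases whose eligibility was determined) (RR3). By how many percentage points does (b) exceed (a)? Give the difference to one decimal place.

2.1

Num: 413
Base: 413 + 51 + 281 + 163 + 78 + 347 = 1333
RR1 = 413 / 1333 = 0.3098
Eligible (known): 413 + 51 + 281 + 163 + 78 = 986
e = 986 / (986 + 315) = 986 / 1301 = 0.7579
e × U: 0.7579 × 347 = 262.99
Base: 986 + 262.99 = 1248.99
RR3 = 413 / 1248.99 = 0.3307
Difference = 33.07 − 30.98 = 2.09 percentage points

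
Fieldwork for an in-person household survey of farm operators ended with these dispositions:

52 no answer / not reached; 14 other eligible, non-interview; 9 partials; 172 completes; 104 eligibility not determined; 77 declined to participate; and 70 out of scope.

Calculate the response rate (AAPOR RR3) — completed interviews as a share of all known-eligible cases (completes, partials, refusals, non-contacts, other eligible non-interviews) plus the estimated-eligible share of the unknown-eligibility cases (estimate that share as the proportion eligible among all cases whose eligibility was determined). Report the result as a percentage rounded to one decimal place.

Numerator → 172
Determined eligible → 172 + 9 + 77 + 52 + 14 = 324
e = 324 / (324 + 70) = 324 / 394 = 0.8223
Estimated eligible among unknowns → 0.8223 × 104 = 85.52
Base → 324 + 85.52 = 409.52
RR3 = 172 / 409.52 = 0.4200

42.0%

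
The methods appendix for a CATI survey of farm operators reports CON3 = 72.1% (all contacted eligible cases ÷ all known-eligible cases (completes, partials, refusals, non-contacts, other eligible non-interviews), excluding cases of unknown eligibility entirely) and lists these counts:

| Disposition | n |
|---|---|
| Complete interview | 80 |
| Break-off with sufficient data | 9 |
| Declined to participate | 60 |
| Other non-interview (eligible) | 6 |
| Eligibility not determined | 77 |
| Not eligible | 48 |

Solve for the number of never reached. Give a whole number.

60

Num: 80 + 9 + 60 + 6 = 155
CON3 = 155 / D = 0.721
D = 155 / 0.721 = 215.0
Other denominator terms total 155
never reached = 215.0 − 155 ≈ 60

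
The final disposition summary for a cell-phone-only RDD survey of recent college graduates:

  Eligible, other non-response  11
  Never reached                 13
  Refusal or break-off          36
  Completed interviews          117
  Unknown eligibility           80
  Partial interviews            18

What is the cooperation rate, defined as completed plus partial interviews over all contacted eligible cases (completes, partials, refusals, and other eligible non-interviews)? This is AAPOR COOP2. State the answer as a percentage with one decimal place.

Top: 117 + 18 = 135
Denom: 117 + 18 + 36 + 11 = 182
COOP2 = 135 / 182 = 0.7418

74.2%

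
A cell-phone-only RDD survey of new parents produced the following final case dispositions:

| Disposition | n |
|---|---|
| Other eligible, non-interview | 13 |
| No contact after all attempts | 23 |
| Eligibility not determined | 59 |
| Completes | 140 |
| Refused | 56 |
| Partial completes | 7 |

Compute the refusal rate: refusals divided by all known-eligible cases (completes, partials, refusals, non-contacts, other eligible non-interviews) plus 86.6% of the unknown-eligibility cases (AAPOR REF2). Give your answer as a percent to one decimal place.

19.3%

Numerator = 56
Eligible (known) = 140 + 7 + 56 + 23 + 13 = 239
e × U = 0.8660 × 59 = 51.09
Denominator = 239 + 51.09 = 290.09
REF2 = 56 / 290.09 = 0.1930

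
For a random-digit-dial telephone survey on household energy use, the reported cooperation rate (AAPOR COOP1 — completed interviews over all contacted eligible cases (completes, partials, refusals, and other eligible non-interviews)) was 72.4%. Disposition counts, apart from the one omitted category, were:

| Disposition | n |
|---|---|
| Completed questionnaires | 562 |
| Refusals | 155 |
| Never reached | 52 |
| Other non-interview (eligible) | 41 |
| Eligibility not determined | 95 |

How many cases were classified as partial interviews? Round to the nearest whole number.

18

COOP1 = 562 / D = 0.724
D = 562 / 0.724 = 776.2
Rest of base = 758
partial interviews = 776.2 − 758 ≈ 18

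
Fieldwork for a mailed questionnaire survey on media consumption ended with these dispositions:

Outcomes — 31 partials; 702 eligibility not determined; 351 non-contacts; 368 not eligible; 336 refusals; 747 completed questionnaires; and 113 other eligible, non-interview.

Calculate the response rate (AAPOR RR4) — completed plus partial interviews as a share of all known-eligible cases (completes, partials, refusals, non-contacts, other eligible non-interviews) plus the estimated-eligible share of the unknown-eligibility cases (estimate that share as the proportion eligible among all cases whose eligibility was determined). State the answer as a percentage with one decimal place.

Num → 747 + 31 = 778
Eligible (known) → 747 + 31 + 336 + 351 + 113 = 1578
e = 1578 / (1578 + 368) = 1578 / 1946 = 0.8109
e × U → 0.8109 × 702 = 569.25
Denom → 1578 + 569.25 = 2147.25
RR4 = 778 / 2147.25 = 0.3623

36.2%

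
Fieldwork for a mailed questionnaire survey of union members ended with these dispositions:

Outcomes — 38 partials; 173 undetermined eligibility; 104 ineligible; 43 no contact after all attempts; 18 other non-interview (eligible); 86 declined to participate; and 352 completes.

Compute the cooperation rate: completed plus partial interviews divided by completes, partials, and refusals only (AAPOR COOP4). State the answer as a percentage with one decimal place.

Num = 352 + 38 = 390
Denominator = 352 + 38 + 86 = 476
COOP4 = 390 / 476 = 0.8193

81.9%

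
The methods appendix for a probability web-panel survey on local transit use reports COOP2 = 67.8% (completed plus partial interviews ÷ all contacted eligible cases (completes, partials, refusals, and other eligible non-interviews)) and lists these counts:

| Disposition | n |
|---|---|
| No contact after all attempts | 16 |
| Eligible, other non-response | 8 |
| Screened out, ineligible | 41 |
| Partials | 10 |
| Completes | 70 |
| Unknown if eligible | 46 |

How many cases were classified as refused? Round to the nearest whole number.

Numerator = 70 + 10 = 80
COOP2 = 80 / D = 0.678
D = 80 / 0.678 = 118.0
Rest of base = 88
refused = 118.0 − 88 ≈ 30

30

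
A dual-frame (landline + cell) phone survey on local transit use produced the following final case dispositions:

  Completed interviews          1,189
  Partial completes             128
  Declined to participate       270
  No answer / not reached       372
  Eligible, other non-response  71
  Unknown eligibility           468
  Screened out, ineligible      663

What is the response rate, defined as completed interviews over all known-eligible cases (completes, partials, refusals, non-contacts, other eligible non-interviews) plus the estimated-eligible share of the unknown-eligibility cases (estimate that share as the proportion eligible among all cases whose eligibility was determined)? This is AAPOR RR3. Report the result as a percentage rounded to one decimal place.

49.9%

Num = 1189
Eligible (known) = 1189 + 128 + 270 + 372 + 71 = 2030
e = 2030 / (2030 + 663) = 2030 / 2693 = 0.7538
Estimated eligible among unknowns = 0.7538 × 468 = 352.78
Denominator = 2030 + 352.78 = 2382.78
RR3 = 1189 / 2382.78 = 0.4990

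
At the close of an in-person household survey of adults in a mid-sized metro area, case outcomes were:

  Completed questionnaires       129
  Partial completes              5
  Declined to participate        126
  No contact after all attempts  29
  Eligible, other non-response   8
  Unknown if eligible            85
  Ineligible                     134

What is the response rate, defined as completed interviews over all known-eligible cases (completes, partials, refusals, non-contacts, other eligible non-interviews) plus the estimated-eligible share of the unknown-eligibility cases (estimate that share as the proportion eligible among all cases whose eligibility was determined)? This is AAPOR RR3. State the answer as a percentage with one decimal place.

Num → 129
Determined eligible → 129 + 5 + 126 + 29 + 8 = 297
e = 297 / (297 + 134) = 297 / 431 = 0.6891
Eligible share of unknowns → 0.6891 × 85 = 58.57
Denominator → 297 + 58.57 = 355.57
RR3 = 129 / 355.57 = 0.3628

36.3%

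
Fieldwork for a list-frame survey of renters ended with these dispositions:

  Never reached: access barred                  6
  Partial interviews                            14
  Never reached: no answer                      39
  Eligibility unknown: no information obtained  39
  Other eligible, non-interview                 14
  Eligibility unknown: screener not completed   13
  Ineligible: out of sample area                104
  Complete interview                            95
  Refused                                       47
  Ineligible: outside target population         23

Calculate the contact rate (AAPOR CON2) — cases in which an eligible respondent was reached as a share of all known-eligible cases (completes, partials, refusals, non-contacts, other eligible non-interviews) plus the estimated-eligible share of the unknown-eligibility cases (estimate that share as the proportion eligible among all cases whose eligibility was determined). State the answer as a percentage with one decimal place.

68.6%

No contact after all attempts = 39 + 6 = 45
Undetermined eligibility = 13 + 39 = 52
Ineligible = 23 + 104 = 127
Num → 95 + 14 + 47 + 14 = 170
Determined eligible → 95 + 14 + 47 + 45 + 14 = 215
e = 215 / (215 + 127) = 215 / 342 = 0.6287
e × U → 0.6287 × 52 = 32.69
Base → 215 + 32.69 = 247.69
CON2 = 170 / 247.69 = 0.6863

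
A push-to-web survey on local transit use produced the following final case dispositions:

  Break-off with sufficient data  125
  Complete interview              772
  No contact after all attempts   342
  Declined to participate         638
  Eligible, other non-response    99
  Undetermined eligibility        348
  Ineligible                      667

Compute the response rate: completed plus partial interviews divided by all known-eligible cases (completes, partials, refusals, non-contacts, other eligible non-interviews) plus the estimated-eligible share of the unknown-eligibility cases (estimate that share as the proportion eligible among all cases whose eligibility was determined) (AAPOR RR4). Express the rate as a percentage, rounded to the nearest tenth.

40.1%

Top → 772 + 125 = 897
Eligible (known) → 772 + 125 + 638 + 342 + 99 = 1976
e = 1976 / (1976 + 667) = 1976 / 2643 = 0.7476
Eligible share of unknowns → 0.7476 × 348 = 260.16
Denom → 1976 + 260.16 = 2236.16
RR4 = 897 / 2236.16 = 0.4011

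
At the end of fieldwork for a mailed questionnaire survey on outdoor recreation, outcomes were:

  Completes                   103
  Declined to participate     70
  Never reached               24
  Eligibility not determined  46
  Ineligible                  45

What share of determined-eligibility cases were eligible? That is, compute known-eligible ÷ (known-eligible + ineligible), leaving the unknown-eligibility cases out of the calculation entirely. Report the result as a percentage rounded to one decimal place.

Eligible (known) → 103 + 70 + 24 = 197
e = 197 / (197 + 45) = 197 / 242 = 0.8140

81.4%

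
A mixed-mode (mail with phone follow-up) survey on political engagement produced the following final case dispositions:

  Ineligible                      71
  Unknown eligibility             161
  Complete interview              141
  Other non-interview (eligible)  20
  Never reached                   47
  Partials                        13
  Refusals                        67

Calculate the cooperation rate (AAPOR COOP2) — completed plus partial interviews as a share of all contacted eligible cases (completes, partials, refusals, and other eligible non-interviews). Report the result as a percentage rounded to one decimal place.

63.9%

Numerator = 141 + 13 = 154
Denominator = 141 + 13 + 67 + 20 = 241
COOP2 = 154 / 241 = 0.6390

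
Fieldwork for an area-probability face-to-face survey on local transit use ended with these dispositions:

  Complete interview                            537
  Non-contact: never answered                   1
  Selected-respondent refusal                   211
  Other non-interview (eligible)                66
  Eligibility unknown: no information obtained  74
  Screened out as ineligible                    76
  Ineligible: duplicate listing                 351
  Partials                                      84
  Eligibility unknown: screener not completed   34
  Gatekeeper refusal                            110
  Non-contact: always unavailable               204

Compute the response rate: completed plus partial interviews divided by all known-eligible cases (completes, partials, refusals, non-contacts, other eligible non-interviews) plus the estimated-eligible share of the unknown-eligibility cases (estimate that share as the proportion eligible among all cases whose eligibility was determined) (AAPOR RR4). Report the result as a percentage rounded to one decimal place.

48.0%

Refusals = 110 + 211 = 321
Never reached = 1 + 204 = 205
Unknown eligibility = 34 + 74 = 108
Not eligible = 76 + 351 = 427
Numerator: 537 + 84 = 621
Known eligible: 537 + 84 + 321 + 205 + 66 = 1213
e = 1213 / (1213 + 427) = 1213 / 1640 = 0.7396
Estimated eligible among unknowns: 0.7396 × 108 = 79.88
Denominator: 1213 + 79.88 = 1292.88
RR4 = 621 / 1292.88 = 0.4803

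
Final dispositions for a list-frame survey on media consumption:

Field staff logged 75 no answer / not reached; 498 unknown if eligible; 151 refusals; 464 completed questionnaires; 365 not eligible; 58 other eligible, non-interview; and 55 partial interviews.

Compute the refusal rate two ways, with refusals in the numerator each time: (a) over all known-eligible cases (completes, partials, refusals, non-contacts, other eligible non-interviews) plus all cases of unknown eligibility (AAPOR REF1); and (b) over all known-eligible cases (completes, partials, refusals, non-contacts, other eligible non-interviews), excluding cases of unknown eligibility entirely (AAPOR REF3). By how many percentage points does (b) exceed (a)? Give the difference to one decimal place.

Numerator = 151
Base = 464 + 55 + 151 + 75 + 58 + 498 = 1301
REF1 = 151 / 1301 = 0.1161
Base = 464 + 55 + 151 + 75 + 58 = 803
REF3 = 151 / 803 = 0.1880
Difference = 18.80 − 11.61 = 7.19 percentage points

7.2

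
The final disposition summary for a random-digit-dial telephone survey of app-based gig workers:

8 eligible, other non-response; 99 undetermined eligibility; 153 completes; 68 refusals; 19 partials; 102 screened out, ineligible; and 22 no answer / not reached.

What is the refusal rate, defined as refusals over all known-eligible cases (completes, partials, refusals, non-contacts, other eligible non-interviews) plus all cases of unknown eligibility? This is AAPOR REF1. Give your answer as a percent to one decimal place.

18.4%

Top = 68
Base = 153 + 19 + 68 + 22 + 8 + 99 = 369
REF1 = 68 / 369 = 0.1843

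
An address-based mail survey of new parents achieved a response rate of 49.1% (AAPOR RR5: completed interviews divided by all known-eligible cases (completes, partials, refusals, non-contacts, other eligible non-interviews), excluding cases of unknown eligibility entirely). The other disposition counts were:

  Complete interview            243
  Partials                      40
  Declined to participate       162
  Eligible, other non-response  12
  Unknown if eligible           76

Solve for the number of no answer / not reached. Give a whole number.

38

RR5 = 243 / D = 0.491
D = 243 / 0.491 = 494.9
Other denominator terms total 457
no answer / not reached = 494.9 − 457 ≈ 38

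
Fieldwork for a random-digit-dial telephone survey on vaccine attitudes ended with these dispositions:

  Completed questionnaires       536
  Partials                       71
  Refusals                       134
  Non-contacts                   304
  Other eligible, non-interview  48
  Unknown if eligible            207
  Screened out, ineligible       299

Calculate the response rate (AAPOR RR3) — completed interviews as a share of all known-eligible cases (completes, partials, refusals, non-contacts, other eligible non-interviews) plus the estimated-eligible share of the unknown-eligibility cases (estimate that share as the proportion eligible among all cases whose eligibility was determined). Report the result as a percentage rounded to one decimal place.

42.7%

Numerator → 536
Determined eligible → 536 + 71 + 134 + 304 + 48 = 1093
e = 1093 / (1093 + 299) = 1093 / 1392 = 0.7852
Estimated eligible among unknowns → 0.7852 × 207 = 162.54
Denominator → 1093 + 162.54 = 1255.54
RR3 = 536 / 1255.54 = 0.4269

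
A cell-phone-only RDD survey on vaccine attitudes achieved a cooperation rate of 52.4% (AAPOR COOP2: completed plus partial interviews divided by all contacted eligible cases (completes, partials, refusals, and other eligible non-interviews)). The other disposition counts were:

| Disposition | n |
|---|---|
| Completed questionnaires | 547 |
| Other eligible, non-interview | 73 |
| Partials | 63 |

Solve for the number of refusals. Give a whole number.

481

Numerator = 547 + 63 = 610
COOP2 = 610 / D = 0.524
D = 610 / 0.524 = 1164.1
Rest of base = 683
refusals = 1164.1 − 683 ≈ 481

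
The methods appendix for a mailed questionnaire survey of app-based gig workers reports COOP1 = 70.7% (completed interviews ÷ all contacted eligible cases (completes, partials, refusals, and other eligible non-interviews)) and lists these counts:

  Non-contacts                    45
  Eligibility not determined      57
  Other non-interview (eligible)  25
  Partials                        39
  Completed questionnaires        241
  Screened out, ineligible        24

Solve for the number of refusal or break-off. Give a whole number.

36

COOP1 = 241 / D = 0.707
D = 241 / 0.707 = 340.9
Remaining denominator categories sum to 305
refusal or break-off = 340.9 − 305 ≈ 36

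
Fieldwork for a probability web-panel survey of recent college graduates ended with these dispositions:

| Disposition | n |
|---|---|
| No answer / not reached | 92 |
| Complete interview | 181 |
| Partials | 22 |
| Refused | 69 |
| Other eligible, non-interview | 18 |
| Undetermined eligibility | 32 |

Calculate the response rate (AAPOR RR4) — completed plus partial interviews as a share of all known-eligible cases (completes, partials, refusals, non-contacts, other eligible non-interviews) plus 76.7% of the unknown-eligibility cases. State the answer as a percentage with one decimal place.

49.9%

Top: 181 + 22 = 203
Eligible (known): 181 + 22 + 69 + 92 + 18 = 382
e × U: 0.7670 × 32 = 24.54
Denom: 382 + 24.54 = 406.54
RR4 = 203 / 406.54 = 0.4993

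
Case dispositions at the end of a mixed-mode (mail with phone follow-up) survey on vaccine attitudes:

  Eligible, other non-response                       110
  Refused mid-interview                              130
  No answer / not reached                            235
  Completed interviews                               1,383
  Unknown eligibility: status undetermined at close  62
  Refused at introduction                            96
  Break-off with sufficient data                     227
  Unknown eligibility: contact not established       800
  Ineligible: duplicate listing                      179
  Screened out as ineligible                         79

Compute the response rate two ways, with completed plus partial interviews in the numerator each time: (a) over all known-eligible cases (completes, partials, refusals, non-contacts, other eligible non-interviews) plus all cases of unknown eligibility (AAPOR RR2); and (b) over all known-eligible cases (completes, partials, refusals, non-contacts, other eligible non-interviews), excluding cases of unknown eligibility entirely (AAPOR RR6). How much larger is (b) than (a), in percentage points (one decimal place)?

20.9

Refusals = 96 + 130 = 226
Unknown if eligible = 800 + 62 = 862
Out of scope = 79 + 179 = 258
Numerator → 1383 + 227 = 1610
Denom → 1383 + 227 + 226 + 235 + 110 + 862 = 3043
RR2 = 1610 / 3043 = 0.5291
Denom → 1383 + 227 + 226 + 235 + 110 = 2181
RR6 = 1610 / 2181 = 0.7382
Difference = 73.82 − 52.91 = 20.91 percentage points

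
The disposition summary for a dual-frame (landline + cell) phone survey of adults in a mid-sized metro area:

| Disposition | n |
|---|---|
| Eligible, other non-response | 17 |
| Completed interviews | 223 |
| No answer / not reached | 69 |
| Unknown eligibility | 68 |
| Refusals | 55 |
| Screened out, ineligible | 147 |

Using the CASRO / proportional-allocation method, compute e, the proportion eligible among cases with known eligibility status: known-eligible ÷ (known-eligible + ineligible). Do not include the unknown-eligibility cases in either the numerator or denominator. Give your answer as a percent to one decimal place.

71.2%

Determined eligible → 223 + 55 + 69 + 17 = 364
e = 364 / (364 + 147) = 364 / 511 = 0.7123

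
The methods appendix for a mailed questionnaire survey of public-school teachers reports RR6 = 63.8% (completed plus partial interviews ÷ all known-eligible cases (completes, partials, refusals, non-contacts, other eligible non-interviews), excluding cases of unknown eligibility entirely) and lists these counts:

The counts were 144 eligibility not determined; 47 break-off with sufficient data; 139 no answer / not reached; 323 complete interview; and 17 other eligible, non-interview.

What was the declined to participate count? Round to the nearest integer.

Top → 323 + 47 = 370
RR6 = 370 / D = 0.638
D = 370 / 0.638 = 579.9
Rest of base = 526
declined to participate = 579.9 − 526 ≈ 54

54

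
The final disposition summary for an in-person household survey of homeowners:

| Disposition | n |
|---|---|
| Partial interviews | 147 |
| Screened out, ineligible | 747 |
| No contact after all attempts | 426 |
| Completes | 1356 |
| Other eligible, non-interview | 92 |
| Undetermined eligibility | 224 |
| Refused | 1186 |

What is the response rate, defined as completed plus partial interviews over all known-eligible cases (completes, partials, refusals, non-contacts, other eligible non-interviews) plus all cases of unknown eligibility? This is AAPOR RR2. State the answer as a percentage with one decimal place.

Num: 1356 + 147 = 1503
Denom: 1356 + 147 + 1186 + 426 + 92 + 224 = 3431
RR2 = 1503 / 3431 = 0.4381

43.8%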